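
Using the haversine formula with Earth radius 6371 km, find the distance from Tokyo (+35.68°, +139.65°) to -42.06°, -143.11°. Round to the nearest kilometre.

Δλ = -143.11 − 139.65 = -282.76°; wrapped into (−180°, 180°]: 77.24°.
Δφ = -42.06 − 35.68 = -77.74°.
a = sin²(Δφ/2) + cos φ₁ · cos φ₂ · sin²(Δλ/2) = 0.628764.
c = 2·atan2(√a, √(1−a)) = 1.83126 rad → d = 6371·c ≈ 11666.96 km.

11667 km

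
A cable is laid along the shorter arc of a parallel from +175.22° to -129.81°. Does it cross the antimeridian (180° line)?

Naïve |-129.81 − 175.22| = 305.03° > 180°, so the shorter arc goes the other way round — across 180°.
Signed shortest Δλ = ((-129.81 − 175.22 + 180) mod 360) − 180 = 54.97°.
Going east by 54.97° from +175.22° passes through 180° before reaching -129.81°.

Yes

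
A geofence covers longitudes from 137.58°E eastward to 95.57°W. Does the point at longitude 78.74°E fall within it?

No

Band width going east from +137.58° to -95.57°: ((-95.57 − 137.58) mod 360) = 126.85°.
Offset of +78.74° east of the west edge: ((78.74 − 137.58) mod 360) = 301.16°.
301.16° > 126.85° ⇒ outside.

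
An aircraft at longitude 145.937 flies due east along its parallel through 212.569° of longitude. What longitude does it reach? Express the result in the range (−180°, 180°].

Start at +145.937°; shift +212.569° → +358.506°.
+358.506° lies outside (−180°, 180°]; subtract 360° → -1.494°.

-1.494°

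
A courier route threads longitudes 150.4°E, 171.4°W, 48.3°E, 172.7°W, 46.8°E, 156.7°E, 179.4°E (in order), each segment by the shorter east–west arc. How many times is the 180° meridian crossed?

Leg 1: +150.4° → -171.4°, shortest Δλ = 38.2° (east) — crosses 180°.
Leg 2: -171.4° → +48.3°, shortest Δλ = -140.3° (west) — crosses 180°.
Leg 3: +48.3° → -172.7°, shortest Δλ = 139.0° (east) — crosses 180°.
Leg 4: -172.7° → +46.8°, shortest Δλ = -140.5° (west) — crosses 180°.
Leg 5: +46.8° → +156.7°, shortest Δλ = 109.9° (east) — does not cross 180°.
Leg 6: +156.7° → +179.4°, shortest Δλ = 22.7° (east) — does not cross 180°.
Total crossings: 4.

4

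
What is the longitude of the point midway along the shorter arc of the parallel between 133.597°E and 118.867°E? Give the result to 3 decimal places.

Signed shortest Δλ from +133.597° to +118.867° is -14.730°.
Midpoint longitude = +133.597° + (-14.730°)/2 = +133.597° − 7.365° = +126.232°.

126.232°E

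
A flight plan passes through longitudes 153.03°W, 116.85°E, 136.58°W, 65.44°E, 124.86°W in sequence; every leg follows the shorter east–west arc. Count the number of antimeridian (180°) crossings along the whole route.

Leg 1: -153.03° → +116.85°, shortest Δλ = -90.12° (west) — crosses 180°.
Leg 2: +116.85° → -136.58°, shortest Δλ = 106.57° (east) — crosses 180°.
Leg 3: -136.58° → +65.44°, shortest Δλ = -157.98° (west) — crosses 180°.
Leg 4: +65.44° → -124.86°, shortest Δλ = 169.7° (east) — crosses 180°.
Total crossings: 4.

4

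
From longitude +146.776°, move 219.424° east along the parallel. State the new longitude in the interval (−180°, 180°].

Start at +146.776°; shift +219.424° → +366.200°.
+366.200° lies outside (−180°, 180°]; subtract 360° → +6.200°.

+6.200°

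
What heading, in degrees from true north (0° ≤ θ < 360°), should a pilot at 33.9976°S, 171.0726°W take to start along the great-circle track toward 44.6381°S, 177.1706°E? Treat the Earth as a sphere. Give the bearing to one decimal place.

Δλ = 177.1706 − -171.0726 = 348.2432°; wrapped into (−180°, 180°]: -11.7568°.
θ = atan2( sin Δλ · cos φ₂ , cos φ₁ · sin φ₂ − sin φ₁ · cos φ₂ · cos Δλ )
  = atan2(-0.14499, -0.19299) = -143.084° → normalised to [0°, 360°): 216.916°.

216.9°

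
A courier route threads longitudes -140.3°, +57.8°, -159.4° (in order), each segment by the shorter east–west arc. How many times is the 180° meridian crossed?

2

Leg 1: -140.3° → +57.8°, shortest Δλ = -161.9° (west) — crosses 180°.
Leg 2: +57.8° → -159.4°, shortest Δλ = 142.8° (east) — crosses 180°.
Total crossings: 2.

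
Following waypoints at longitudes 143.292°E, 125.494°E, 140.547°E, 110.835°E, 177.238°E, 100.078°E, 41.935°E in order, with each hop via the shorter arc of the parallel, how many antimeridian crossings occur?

0

Leg 1: +143.292° → +125.494°, shortest Δλ = -17.798° (west) — does not cross 180°.
Leg 2: +125.494° → +140.547°, shortest Δλ = 15.053° (east) — does not cross 180°.
Leg 3: +140.547° → +110.835°, shortest Δλ = -29.712° (west) — does not cross 180°.
Leg 4: +110.835° → +177.238°, shortest Δλ = 66.403° (east) — does not cross 180°.
Leg 5: +177.238° → +100.078°, shortest Δλ = -77.16° (west) — does not cross 180°.
Leg 6: +100.078° → +41.935°, shortest Δλ = -58.143° (west) — does not cross 180°.
Total crossings: 0.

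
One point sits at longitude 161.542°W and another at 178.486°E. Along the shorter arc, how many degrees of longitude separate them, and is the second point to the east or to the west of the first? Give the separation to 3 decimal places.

19.972° west

Raw difference: 178.486 − -161.542 = 340.028°.
Normalise into (−180°, 180°]: 340.028° − 360° = -19.972°.
Negative ⇒ the second point lies to the west; separation 19.972°.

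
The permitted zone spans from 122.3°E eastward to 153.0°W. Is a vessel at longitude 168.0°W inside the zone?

Band width going east from +122.3° to -153.0°: ((-153.0 − 122.3) mod 360) = 84.7°.
Offset of -168.0° east of the west edge: ((-168.0 − 122.3) mod 360) = 69.7°.
69.7° ≤ 84.7° ⇒ inside.

Yes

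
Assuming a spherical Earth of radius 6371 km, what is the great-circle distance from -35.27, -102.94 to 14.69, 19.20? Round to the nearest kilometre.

13845 km

Δλ = 19.20 − -102.94 = 122.14°.
Δφ = 14.69 − -35.27 = 49.96°.
a = sin²(Δφ/2) + cos φ₁ · cos φ₂ · sin²(Δλ/2) = 0.783285.
c = 2·atan2(√a, √(1−a)) = 2.17313 rad → d = 6371·c ≈ 13845.04 km.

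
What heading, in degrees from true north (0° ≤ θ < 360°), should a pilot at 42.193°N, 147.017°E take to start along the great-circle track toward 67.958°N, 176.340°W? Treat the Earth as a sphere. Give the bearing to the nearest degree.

25°

Δλ = -176.340 − 147.017 = -323.357°; wrapped into (−180°, 180°]: 36.643°.
θ = atan2( sin Δλ · cos φ₂ , cos φ₁ · sin φ₂ − sin φ₁ · cos φ₂ · cos Δλ )
  = atan2(0.22398, 0.48449) = 24.811° → normalised to [0°, 360°): 24.811°.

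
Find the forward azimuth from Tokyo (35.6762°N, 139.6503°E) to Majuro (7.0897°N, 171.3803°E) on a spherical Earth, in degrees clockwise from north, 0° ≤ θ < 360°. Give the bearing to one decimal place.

126.9°

Δλ = 171.3803 − 139.6503 = 31.7300°.
θ = atan2( sin Δλ · cos φ₂ , cos φ₁ · sin φ₂ − sin φ₁ · cos φ₂ · cos Δλ )
  = atan2(0.52190, -0.39198) = 126.909° → normalised to [0°, 360°): 126.909°.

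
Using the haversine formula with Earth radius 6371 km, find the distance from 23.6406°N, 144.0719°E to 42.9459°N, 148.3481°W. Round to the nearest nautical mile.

3486 nmi

Δλ = -148.3481 − 144.0719 = -292.4200°; wrapped into (−180°, 180°]: 67.5800°.
Δφ = 42.9459 − 23.6406 = 19.3053°.
a = sin²(Δφ/2) + cos φ₁ · cos φ₂ · sin²(Δλ/2) = 0.235524.
c = 2·atan2(√a, √(1−a)) = 1.01343 rad → d = 6371·c ≈ 6456.56 km ≈ 3486.27 nmi.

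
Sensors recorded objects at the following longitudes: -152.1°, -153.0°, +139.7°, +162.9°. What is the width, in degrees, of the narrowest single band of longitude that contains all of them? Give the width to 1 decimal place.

Sort the longitudes: -153.0°, -152.1°, +139.7°, +162.9°.
Eastward gaps between consecutive values (wrapping around): 0.9°, 291.8°, 23.2°, 44.1°.
Largest gap = 291.8° ⇒ minimal covering band is its complement: 360° − 291.8° = 68.2°.
Band runs from +139.7° eastward to -152.1°, crossing the antimeridian.

68.2°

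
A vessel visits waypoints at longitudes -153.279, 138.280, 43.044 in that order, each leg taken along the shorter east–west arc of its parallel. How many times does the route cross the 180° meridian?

Leg 1: -153.279° → +138.280°, shortest Δλ = -68.441° (west) — crosses 180°.
Leg 2: +138.280° → +43.044°, shortest Δλ = -95.236° (west) — does not cross 180°.
Total crossings: 1.

1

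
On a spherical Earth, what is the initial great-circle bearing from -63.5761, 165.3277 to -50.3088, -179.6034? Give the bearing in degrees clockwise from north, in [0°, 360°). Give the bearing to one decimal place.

Δλ = -179.6034 − 165.3277 = -344.9311°; wrapped into (−180°, 180°]: 15.0689°.
θ = atan2( sin Δλ · cos φ₂ , cos φ₁ · sin φ₂ − sin φ₁ · cos φ₂ · cos Δλ )
  = atan2(0.16604, 0.20983) = 38.354° → normalised to [0°, 360°): 38.354°.

38.4°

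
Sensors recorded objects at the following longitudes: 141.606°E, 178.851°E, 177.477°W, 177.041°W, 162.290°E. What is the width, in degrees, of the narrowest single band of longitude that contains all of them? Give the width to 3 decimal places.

41.353°

Sort the longitudes: -177.477°, -177.041°, +141.606°, +162.290°, +178.851°.
Eastward gaps between consecutive values (wrapping around): 0.436°, 318.647°, 20.684°, 16.561°, 3.672°.
Largest gap = 318.647° ⇒ minimal covering band is its complement: 360° − 318.647° = 41.353°.
Band runs from +141.606° eastward to -177.041°, crossing the antimeridian.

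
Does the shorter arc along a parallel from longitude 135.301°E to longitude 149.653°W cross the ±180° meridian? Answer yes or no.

Yes

Naïve |-149.653 − 135.301| = 284.954° > 180°, so the shorter arc goes the other way round — across 180°.
Signed shortest Δλ = ((-149.653 − 135.301 + 180) mod 360) − 180 = 75.046°.
Going east by 75.046° from +135.301° passes through 180° before reaching -149.653°.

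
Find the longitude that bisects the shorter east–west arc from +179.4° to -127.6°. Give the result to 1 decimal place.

-154.1°

Signed shortest Δλ from +179.4° to -127.6° is +53.0°.
Midpoint longitude = +179.4° + (+53.0°)/2 = +179.4° + 26.5° = +205.9°.
Normalise into (−180°, 180°]: -154.1°.
(The naïve average (+179.4 + -127.6)/2 = 25.9° is on the wrong side of the globe.)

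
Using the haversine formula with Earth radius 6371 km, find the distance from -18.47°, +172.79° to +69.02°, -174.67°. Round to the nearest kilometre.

9780 km

Δλ = -174.67 − 172.79 = -347.46°; wrapped into (−180°, 180°]: 12.54°.
Δφ = 69.02 − -18.47 = 87.49°.
a = sin²(Δφ/2) + cos φ₁ · cos φ₂ · sin²(Δλ/2) = 0.482154.
c = 2·atan2(√a, √(1−a)) = 1.53510 rad → d = 6371·c ≈ 9780.10 km.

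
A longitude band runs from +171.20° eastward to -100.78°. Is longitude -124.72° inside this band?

Yes

Band width going east from +171.20° to -100.78°: ((-100.78 − 171.20) mod 360) = 88.02°.
Offset of -124.72° east of the west edge: ((-124.72 − 171.20) mod 360) = 64.08°.
64.08° ≤ 88.02° ⇒ inside.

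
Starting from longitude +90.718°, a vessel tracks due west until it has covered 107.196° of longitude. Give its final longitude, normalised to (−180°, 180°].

-16.478°

Start at +90.718°; shift −107.196° → -16.478°.
-16.478° already lies in (−180°, 180°].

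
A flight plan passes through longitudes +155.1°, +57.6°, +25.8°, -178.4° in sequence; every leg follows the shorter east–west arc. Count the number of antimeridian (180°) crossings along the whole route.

Leg 1: +155.1° → +57.6°, shortest Δλ = -97.5° (west) — does not cross 180°.
Leg 2: +57.6° → +25.8°, shortest Δλ = -31.8° (west) — does not cross 180°.
Leg 3: +25.8° → -178.4°, shortest Δλ = 155.8° (east) — crosses 180°.
Total crossings: 1.

1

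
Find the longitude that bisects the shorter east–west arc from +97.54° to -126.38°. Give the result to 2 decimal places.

Signed shortest Δλ from +97.54° to -126.38° is +136.08°.
Midpoint longitude = +97.54° + (+136.08°)/2 = +97.54° + 68.04° = +165.58°.
(The naïve average (+97.54 + -126.38)/2 = -14.42° is on the wrong side of the globe.)

+165.58°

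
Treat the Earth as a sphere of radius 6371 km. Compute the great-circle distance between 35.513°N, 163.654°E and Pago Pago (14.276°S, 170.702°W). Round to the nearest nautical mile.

Δλ = -170.702 − 163.654 = -334.356°; wrapped into (−180°, 180°]: 25.644°.
Δφ = -14.276 − 35.513 = -49.789°.
a = sin²(Δφ/2) + cos φ₁ · cos φ₂ · sin²(Δλ/2) = 0.216048.
c = 2·atan2(√a, √(1−a)) = 0.96684 rad → d = 6371·c ≈ 6159.74 km ≈ 3325.99 nmi.

3326 nmi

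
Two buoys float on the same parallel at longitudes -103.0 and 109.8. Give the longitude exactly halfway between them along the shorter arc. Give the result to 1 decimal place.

-176.6°

Signed shortest Δλ from -103.0° to +109.8° is -147.2°.
Midpoint longitude = -103.0° + (-147.2°)/2 = -103.0° − 73.6° = -176.6°.
(The naïve average (-103.0 + +109.8)/2 = 3.4° is on the wrong side of the globe.)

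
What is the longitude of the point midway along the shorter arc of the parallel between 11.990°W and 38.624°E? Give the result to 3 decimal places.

13.317°E

Signed shortest Δλ from -11.990° to +38.624° is +50.614°.
Midpoint longitude = -11.990° + (+50.614°)/2 = -11.990° + 25.307° = +13.317°.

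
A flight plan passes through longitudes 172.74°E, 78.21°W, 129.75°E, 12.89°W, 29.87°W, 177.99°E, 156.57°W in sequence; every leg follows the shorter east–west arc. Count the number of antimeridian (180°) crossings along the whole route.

4

Leg 1: +172.74° → -78.21°, shortest Δλ = 109.05° (east) — crosses 180°.
Leg 2: -78.21° → +129.75°, shortest Δλ = -152.04° (west) — crosses 180°.
Leg 3: +129.75° → -12.89°, shortest Δλ = -142.64° (west) — does not cross 180°.
Leg 4: -12.89° → -29.87°, shortest Δλ = -16.98° (west) — does not cross 180°.
Leg 5: -29.87° → +177.99°, shortest Δλ = -152.14° (west) — crosses 180°.
Leg 6: +177.99° → -156.57°, shortest Δλ = 25.44° (east) — crosses 180°.
Total crossings: 4.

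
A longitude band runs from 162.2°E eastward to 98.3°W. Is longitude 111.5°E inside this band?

No

Band width going east from +162.2° to -98.3°: ((-98.3 − 162.2) mod 360) = 99.5°.
Offset of +111.5° east of the west edge: ((111.5 − 162.2) mod 360) = 309.3°.
309.3° > 99.5° ⇒ outside.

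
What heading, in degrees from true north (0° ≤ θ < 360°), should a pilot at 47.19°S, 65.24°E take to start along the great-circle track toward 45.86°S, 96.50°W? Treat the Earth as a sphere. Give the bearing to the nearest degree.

193°

Δλ = -96.50 − 65.24 = -161.74°.
θ = atan2( sin Δλ · cos φ₂ , cos φ₁ · sin φ₂ − sin φ₁ · cos φ₂ · cos Δλ )
  = atan2(-0.21821, -0.97286) = -167.358° → normalised to [0°, 360°): 192.642°.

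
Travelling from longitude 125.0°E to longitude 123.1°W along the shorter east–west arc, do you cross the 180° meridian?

Yes

Naïve |-123.1 − 125.0| = 248.1° > 180°, so the shorter arc goes the other way round — across 180°.
Signed shortest Δλ = ((-123.1 − 125.0 + 180) mod 360) − 180 = 111.9°.
Going east by 111.9° from +125.0° passes through 180° before reaching -123.1°.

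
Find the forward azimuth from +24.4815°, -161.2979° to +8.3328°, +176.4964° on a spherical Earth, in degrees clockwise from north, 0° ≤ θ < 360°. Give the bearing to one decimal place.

Δλ = 176.4964 − -161.2979 = 337.7943°; wrapped into (−180°, 180°]: -22.2057°.
θ = atan2( sin Δλ · cos φ₂ , cos φ₁ · sin φ₂ − sin φ₁ · cos φ₂ · cos Δλ )
  = atan2(-0.37394, -0.24772) = -123.523° → normalised to [0°, 360°): 236.477°.

236.5°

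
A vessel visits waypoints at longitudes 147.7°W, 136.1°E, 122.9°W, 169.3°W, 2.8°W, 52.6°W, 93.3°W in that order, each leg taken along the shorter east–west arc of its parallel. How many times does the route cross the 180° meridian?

2

Leg 1: -147.7° → +136.1°, shortest Δλ = -76.2° (west) — crosses 180°.
Leg 2: +136.1° → -122.9°, shortest Δλ = 101.0° (east) — crosses 180°.
Leg 3: -122.9° → -169.3°, shortest Δλ = -46.4° (west) — does not cross 180°.
Leg 4: -169.3° → -2.8°, shortest Δλ = 166.5° (east) — does not cross 180°.
Leg 5: -2.8° → -52.6°, shortest Δλ = -49.8° (west) — does not cross 180°.
Leg 6: -52.6° → -93.3°, shortest Δλ = -40.7° (west) — does not cross 180°.
Total crossings: 2.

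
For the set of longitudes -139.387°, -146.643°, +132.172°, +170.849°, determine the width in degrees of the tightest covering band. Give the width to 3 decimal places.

Sort the longitudes: -146.643°, -139.387°, +132.172°, +170.849°.
Eastward gaps between consecutive values (wrapping around): 7.256°, 271.559°, 38.677°, 42.508°.
Largest gap = 271.559° ⇒ minimal covering band is its complement: 360° − 271.559° = 88.441°.
Band runs from +132.172° eastward to -139.387°, crossing the antimeridian.

88.441°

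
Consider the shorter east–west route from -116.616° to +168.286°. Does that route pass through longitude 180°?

Yes

Naïve |168.286 − -116.616| = 284.902° > 180°, so the shorter arc goes the other way round — across 180°.
Signed shortest Δλ = ((168.286 − -116.616 + 180) mod 360) − 180 = -75.098°.
Going west by 75.098° from -116.616° passes through 180° before reaching +168.286°.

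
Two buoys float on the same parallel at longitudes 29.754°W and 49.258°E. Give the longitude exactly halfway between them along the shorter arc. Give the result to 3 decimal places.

9.752°E

Signed shortest Δλ from -29.754° to +49.258° is +79.012°.
Midpoint longitude = -29.754° + (+79.012°)/2 = -29.754° + 39.506° = +9.752°.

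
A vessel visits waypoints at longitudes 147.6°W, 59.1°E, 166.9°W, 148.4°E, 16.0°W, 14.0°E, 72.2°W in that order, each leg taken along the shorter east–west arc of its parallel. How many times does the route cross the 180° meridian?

Leg 1: -147.6° → +59.1°, shortest Δλ = -153.3° (west) — crosses 180°.
Leg 2: +59.1° → -166.9°, shortest Δλ = 134.0° (east) — crosses 180°.
Leg 3: -166.9° → +148.4°, shortest Δλ = -44.7° (west) — crosses 180°.
Leg 4: +148.4° → -16.0°, shortest Δλ = -164.4° (west) — does not cross 180°.
Leg 5: -16.0° → +14.0°, shortest Δλ = 30.0° (east) — does not cross 180°.
Leg 6: +14.0° → -72.2°, shortest Δλ = -86.2° (west) — does not cross 180°.
Total crossings: 3.

3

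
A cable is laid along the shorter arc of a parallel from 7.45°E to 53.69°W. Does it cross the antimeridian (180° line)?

Signed shortest Δλ = ((-53.69 − 7.45 + 180) mod 360) − 180 = -61.14°.
Going west by 61.14° from +7.45° reaches -53.69° without touching 180°.

No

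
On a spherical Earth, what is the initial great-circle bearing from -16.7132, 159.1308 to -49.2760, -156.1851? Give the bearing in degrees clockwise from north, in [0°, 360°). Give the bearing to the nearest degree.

Δλ = -156.1851 − 159.1308 = -315.3159°; wrapped into (−180°, 180°]: 44.6841°.
θ = atan2( sin Δλ · cos φ₂ , cos φ₁ · sin φ₂ − sin φ₁ · cos φ₂ · cos Δλ )
  = atan2(0.45878, -0.59245) = 142.247° → normalised to [0°, 360°): 142.247°.

142°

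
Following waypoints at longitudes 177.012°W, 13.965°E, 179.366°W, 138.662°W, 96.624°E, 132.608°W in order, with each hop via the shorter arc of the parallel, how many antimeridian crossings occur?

4

Leg 1: -177.012° → +13.965°, shortest Δλ = -169.023° (west) — crosses 180°.
Leg 2: +13.965° → -179.366°, shortest Δλ = 166.669° (east) — crosses 180°.
Leg 3: -179.366° → -138.662°, shortest Δλ = 40.704° (east) — does not cross 180°.
Leg 4: -138.662° → +96.624°, shortest Δλ = -124.714° (west) — crosses 180°.
Leg 5: +96.624° → -132.608°, shortest Δλ = 130.768° (east) — crosses 180°.
Total crossings: 4.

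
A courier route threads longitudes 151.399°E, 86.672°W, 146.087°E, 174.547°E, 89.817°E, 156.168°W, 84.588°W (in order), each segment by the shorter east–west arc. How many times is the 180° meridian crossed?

Leg 1: +151.399° → -86.672°, shortest Δλ = 121.929° (east) — crosses 180°.
Leg 2: -86.672° → +146.087°, shortest Δλ = -127.241° (west) — crosses 180°.
Leg 3: +146.087° → +174.547°, shortest Δλ = 28.46° (east) — does not cross 180°.
Leg 4: +174.547° → +89.817°, shortest Δλ = -84.73° (west) — does not cross 180°.
Leg 5: +89.817° → -156.168°, shortest Δλ = 114.015° (east) — crosses 180°.
Leg 6: -156.168° → -84.588°, shortest Δλ = 71.58° (east) — does not cross 180°.
Total crossings: 3.

3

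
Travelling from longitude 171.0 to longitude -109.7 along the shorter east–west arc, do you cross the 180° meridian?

Naïve |-109.7 − 171.0| = 280.7° > 180°, so the shorter arc goes the other way round — across 180°.
Signed shortest Δλ = ((-109.7 − 171.0 + 180) mod 360) − 180 = 79.3°.
Going east by 79.3° from +171.0° passes through 180° before reaching -109.7°.

Yes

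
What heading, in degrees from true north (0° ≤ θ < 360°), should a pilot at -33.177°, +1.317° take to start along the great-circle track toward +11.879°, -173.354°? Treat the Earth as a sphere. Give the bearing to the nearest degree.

194°

Δλ = -173.354 − 1.317 = -174.671°.
θ = atan2( sin Δλ · cos φ₂ , cos φ₁ · sin φ₂ − sin φ₁ · cos φ₂ · cos Δλ )
  = atan2(-0.09089, -0.36090) = -165.865° → normalised to [0°, 360°): 194.135°.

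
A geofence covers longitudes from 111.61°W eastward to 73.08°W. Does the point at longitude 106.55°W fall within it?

Yes

Band width going east from -111.61° to -73.08°: ((-73.08 − -111.61) mod 360) = 38.53°.
Offset of -106.55° east of the west edge: ((-106.55 − -111.61) mod 360) = 5.06°.
5.06° ≤ 38.53° ⇒ inside.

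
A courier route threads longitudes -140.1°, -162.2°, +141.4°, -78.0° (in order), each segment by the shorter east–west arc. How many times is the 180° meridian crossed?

Leg 1: -140.1° → -162.2°, shortest Δλ = -22.1° (west) — does not cross 180°.
Leg 2: -162.2° → +141.4°, shortest Δλ = -56.4° (west) — crosses 180°.
Leg 3: +141.4° → -78.0°, shortest Δλ = 140.6° (east) — crosses 180°.
Total crossings: 2.

2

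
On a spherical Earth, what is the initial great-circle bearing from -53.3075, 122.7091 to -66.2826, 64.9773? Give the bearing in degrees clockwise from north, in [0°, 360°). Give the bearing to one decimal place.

222.2°

Δλ = 64.9773 − 122.7091 = -57.7318°.
θ = atan2( sin Δλ · cos φ₂ , cos φ₁ · sin φ₂ − sin φ₁ · cos φ₂ · cos Δλ )
  = atan2(-0.34011, -0.37486) = -137.783° → normalised to [0°, 360°): 222.217°.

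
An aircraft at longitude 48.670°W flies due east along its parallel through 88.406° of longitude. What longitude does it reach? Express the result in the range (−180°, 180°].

39.736°E

Start at -48.670°; shift +88.406° → +39.736°.
+39.736° already lies in (−180°, 180°].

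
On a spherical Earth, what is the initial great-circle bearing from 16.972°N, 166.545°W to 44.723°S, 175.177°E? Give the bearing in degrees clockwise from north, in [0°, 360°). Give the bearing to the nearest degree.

Δλ = 175.177 − -166.545 = 341.722°; wrapped into (−180°, 180°]: -18.278°.
θ = atan2( sin Δλ · cos φ₂ , cos φ₁ · sin φ₂ − sin φ₁ · cos φ₂ · cos Δλ )
  = atan2(-0.22284, -0.86997) = -165.633° → normalised to [0°, 360°): 194.367°.

194°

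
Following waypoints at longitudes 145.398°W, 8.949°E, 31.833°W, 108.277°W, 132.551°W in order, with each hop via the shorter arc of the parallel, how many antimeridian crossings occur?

0

Leg 1: -145.398° → +8.949°, shortest Δλ = 154.347° (east) — does not cross 180°.
Leg 2: +8.949° → -31.833°, shortest Δλ = -40.782° (west) — does not cross 180°.
Leg 3: -31.833° → -108.277°, shortest Δλ = -76.444° (west) — does not cross 180°.
Leg 4: -108.277° → -132.551°, shortest Δλ = -24.274° (west) — does not cross 180°.
Total crossings: 0.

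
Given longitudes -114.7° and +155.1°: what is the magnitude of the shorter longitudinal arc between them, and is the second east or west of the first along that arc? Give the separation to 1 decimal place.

Raw difference: 155.1 − -114.7 = 269.8°.
Normalise into (−180°, 180°]: 269.8° − 360° = -90.2°.
Negative ⇒ the second point lies to the west; separation 90.2°.

90.2° west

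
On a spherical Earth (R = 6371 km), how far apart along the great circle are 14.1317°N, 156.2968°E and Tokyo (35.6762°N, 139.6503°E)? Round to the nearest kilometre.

2915 km

Δλ = 139.6503 − 156.2968 = -16.6465°.
Δφ = 35.6762 − 14.1317 = 21.5445°.
a = sin²(Δφ/2) + cos φ₁ · cos φ₂ · sin²(Δλ/2) = 0.051441.
c = 2·atan2(√a, √(1−a)) = 0.45759 rad → d = 6371·c ≈ 2915.32 km.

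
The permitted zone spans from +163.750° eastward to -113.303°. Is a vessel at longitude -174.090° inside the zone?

Band width going east from +163.750° to -113.303°: ((-113.303 − 163.750) mod 360) = 82.947°.
Offset of -174.090° east of the west edge: ((-174.090 − 163.750) mod 360) = 22.160°.
22.160° ≤ 82.947° ⇒ inside.

Yes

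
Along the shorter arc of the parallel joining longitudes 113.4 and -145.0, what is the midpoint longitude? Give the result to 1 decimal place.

Signed shortest Δλ from +113.4° to -145.0° is +101.6°.
Midpoint longitude = +113.4° + (+101.6°)/2 = +113.4° + 50.8° = +164.2°.
(The naïve average (+113.4 + -145.0)/2 = -15.8° is on the wrong side of the globe.)

+164.2°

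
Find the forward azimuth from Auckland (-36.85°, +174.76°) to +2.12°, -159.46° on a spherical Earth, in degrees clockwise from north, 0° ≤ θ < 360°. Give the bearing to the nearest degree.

37°

Δλ = -159.46 − 174.76 = -334.22°; wrapped into (−180°, 180°]: 25.78°.
θ = atan2( sin Δλ · cos φ₂ , cos φ₁ · sin φ₂ − sin φ₁ · cos φ₂ · cos Δλ )
  = atan2(0.43462, 0.56926) = 37.361° → normalised to [0°, 360°): 37.361°.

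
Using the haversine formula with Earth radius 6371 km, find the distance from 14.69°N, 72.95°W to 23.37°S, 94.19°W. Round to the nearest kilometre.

4821 km

Δλ = -94.19 − -72.95 = -21.24°.
Δφ = -23.37 − 14.69 = -38.06°.
a = sin²(Δφ/2) + cos φ₁ · cos φ₂ · sin²(Δλ/2) = 0.136476.
c = 2·atan2(√a, √(1−a)) = 0.75678 rad → d = 6371·c ≈ 4821.47 km.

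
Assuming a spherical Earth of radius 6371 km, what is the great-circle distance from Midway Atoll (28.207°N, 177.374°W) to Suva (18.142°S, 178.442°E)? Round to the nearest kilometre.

Δλ = 178.442 − -177.374 = 355.816°; wrapped into (−180°, 180°]: -4.184°.
Δφ = -18.142 − 28.207 = -46.349°.
a = sin²(Δφ/2) + cos φ₁ · cos φ₂ · sin²(Δλ/2) = 0.155984.
c = 2·atan2(√a, √(1−a)) = 0.81202 rad → d = 6371·c ≈ 5173.40 km.

5173 km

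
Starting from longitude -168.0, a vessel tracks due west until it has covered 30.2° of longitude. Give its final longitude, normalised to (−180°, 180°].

Start at -168.0°; shift −30.2° → -198.2°.
-198.2° lies outside (−180°, 180°]; add 360° → +161.8°.

+161.8°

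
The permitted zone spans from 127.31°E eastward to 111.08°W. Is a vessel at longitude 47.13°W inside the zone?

Band width going east from +127.31° to -111.08°: ((-111.08 − 127.31) mod 360) = 121.61°.
Offset of -47.13° east of the west edge: ((-47.13 − 127.31) mod 360) = 185.56°.
185.56° > 121.61° ⇒ outside.

No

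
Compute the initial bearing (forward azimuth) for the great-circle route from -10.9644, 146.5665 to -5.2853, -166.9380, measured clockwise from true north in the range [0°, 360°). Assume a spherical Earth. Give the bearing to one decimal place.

Δλ = -166.9380 − 146.5665 = -313.5045°; wrapped into (−180°, 180°]: 46.4955°.
θ = atan2( sin Δλ · cos φ₂ , cos φ₁ · sin φ₂ − sin φ₁ · cos φ₂ · cos Δλ )
  = atan2(0.72224, 0.03994) = 86.834° → normalised to [0°, 360°): 86.834°.

86.8°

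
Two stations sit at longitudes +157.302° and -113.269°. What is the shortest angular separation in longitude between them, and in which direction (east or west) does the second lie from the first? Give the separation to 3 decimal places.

Raw difference: -113.269 − 157.302 = -270.571°.
Normalise into (−180°, 180°]: -270.571° + 360° = 89.429°.
Positive ⇒ the second point lies to the east; separation 89.429°.

89.429° east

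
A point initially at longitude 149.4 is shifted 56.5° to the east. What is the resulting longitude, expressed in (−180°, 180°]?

Start at +149.4°; shift +56.5° → +205.9°.
+205.9° lies outside (−180°, 180°]; subtract 360° → -154.1°.

-154.1°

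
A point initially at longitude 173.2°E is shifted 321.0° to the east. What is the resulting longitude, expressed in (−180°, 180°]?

134.2°E

Start at +173.2°; shift +321.0° → +494.2°.
+494.2° lies outside (−180°, 180°]; subtract 360° → +134.2°.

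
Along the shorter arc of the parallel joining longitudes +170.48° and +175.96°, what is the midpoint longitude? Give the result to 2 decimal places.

+173.22°

Signed shortest Δλ from +170.48° to +175.96° is +5.48°.
Midpoint longitude = +170.48° + (+5.48°)/2 = +170.48° + 2.74° = +173.22°.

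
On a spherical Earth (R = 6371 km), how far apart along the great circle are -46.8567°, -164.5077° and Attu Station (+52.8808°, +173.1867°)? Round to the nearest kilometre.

11290 km

Δλ = 173.1867 − -164.5077 = 337.6944°; wrapped into (−180°, 180°]: -22.3056°.
Δφ = 52.8808 − -46.8567 = 99.7375°.
a = sin²(Δφ/2) + cos φ₁ · cos φ₂ · sin²(Δλ/2) = 0.600007.
c = 2·atan2(√a, √(1−a)) = 1.77217 rad → d = 6371·c ≈ 11290.48 km.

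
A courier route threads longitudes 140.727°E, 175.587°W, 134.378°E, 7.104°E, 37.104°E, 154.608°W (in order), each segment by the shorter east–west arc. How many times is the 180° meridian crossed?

Leg 1: +140.727° → -175.587°, shortest Δλ = 43.686° (east) — crosses 180°.
Leg 2: -175.587° → +134.378°, shortest Δλ = -50.035° (west) — crosses 180°.
Leg 3: +134.378° → +7.104°, shortest Δλ = -127.274° (west) — does not cross 180°.
Leg 4: +7.104° → +37.104°, shortest Δλ = 30.0° (east) — does not cross 180°.
Leg 5: +37.104° → -154.608°, shortest Δλ = 168.288° (east) — crosses 180°.
Total crossings: 3.

3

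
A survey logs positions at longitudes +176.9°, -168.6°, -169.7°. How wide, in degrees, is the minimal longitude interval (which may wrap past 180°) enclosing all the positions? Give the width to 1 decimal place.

Sort the longitudes: -169.7°, -168.6°, +176.9°.
Eastward gaps between consecutive values (wrapping around): 1.1°, 345.5°, 13.4°.
Largest gap = 345.5° ⇒ minimal covering band is its complement: 360° − 345.5° = 14.5°.
Band runs from +176.9° eastward to -168.6°, crossing the antimeridian.

14.5°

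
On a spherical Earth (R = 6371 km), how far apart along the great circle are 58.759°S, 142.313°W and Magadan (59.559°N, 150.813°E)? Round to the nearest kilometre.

14382 km

Δλ = 150.813 − -142.313 = 293.126°; wrapped into (−180°, 180°]: -66.874°.
Δφ = 59.559 − -58.759 = 118.318°.
a = sin²(Δφ/2) + cos φ₁ · cos φ₂ · sin²(Δλ/2) = 0.816965.
c = 2·atan2(√a, √(1−a)) = 2.25742 rad → d = 6371·c ≈ 14382.03 km.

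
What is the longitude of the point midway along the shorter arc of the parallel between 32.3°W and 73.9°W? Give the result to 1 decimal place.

Signed shortest Δλ from -32.3° to -73.9° is -41.6°.
Midpoint longitude = -32.3° + (-41.6°)/2 = -32.3° − 20.8° = -53.1°.

53.1°W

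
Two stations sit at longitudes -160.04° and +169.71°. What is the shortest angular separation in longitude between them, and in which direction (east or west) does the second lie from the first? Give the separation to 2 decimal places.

Raw difference: 169.71 − -160.04 = 329.75°.
Normalise into (−180°, 180°]: 329.75° − 360° = -30.25°.
Negative ⇒ the second point lies to the west; separation 30.25°.

30.25° west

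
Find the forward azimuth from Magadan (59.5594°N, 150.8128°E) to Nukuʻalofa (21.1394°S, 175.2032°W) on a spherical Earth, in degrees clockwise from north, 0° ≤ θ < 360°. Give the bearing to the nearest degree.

148°

Δλ = -175.2032 − 150.8128 = -326.0160°; wrapped into (−180°, 180°]: 33.9840°.
θ = atan2( sin Δλ · cos φ₂ , cos φ₁ · sin φ₂ − sin φ₁ · cos φ₂ · cos Δλ )
  = atan2(0.52135, -0.84950) = 148.462° → normalised to [0°, 360°): 148.462°.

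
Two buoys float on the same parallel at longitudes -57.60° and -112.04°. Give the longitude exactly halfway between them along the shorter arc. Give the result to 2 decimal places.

-84.82°

Signed shortest Δλ from -57.60° to -112.04° is -54.44°.
Midpoint longitude = -57.60° + (-54.44°)/2 = -57.60° − 27.22° = -84.82°.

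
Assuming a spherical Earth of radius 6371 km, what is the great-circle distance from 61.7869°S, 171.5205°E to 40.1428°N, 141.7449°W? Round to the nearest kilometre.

Δλ = -141.7449 − 171.5205 = -313.2654°; wrapped into (−180°, 180°]: 46.7346°.
Δφ = 40.1428 − -61.7869 = 101.9297°.
a = sin²(Δφ/2) + cos φ₁ · cos φ₂ · sin²(Δλ/2) = 0.660206.
c = 2·atan2(√a, √(1−a)) = 1.89696 rad → d = 6371·c ≈ 12085.54 km.

12086 km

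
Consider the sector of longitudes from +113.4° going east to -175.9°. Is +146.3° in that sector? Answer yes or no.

Yes

Band width going east from +113.4° to -175.9°: ((-175.9 − 113.4) mod 360) = 70.7°.
Offset of +146.3° east of the west edge: ((146.3 − 113.4) mod 360) = 32.9°.
32.9° ≤ 70.7° ⇒ inside.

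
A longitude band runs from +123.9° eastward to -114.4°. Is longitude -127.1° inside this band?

Yes

Band width going east from +123.9° to -114.4°: ((-114.4 − 123.9) mod 360) = 121.7°.
Offset of -127.1° east of the west edge: ((-127.1 − 123.9) mod 360) = 109.0°.
109.0° ≤ 121.7° ⇒ inside.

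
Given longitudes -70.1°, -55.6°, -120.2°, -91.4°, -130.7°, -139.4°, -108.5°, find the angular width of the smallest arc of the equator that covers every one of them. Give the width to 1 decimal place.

83.8°

Sort the longitudes: -139.4°, -130.7°, -120.2°, -108.5°, -91.4°, -70.1°, -55.6°.
Eastward gaps between consecutive values (wrapping around): 8.7°, 10.5°, 11.7°, 17.1°, 21.3°, 14.5°, 276.2°.
Largest gap = 276.2° ⇒ minimal covering band is its complement: 360° − 276.2° = 83.8°.
Band runs from -139.4° eastward to -55.6°.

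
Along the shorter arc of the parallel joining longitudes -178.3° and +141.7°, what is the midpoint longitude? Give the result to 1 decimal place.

+161.7°

Signed shortest Δλ from -178.3° to +141.7° is -40.0°.
Midpoint longitude = -178.3° + (-40.0°)/2 = -178.3° − 20.0° = -198.3°.
Normalise into (−180°, 180°]: +161.7°.
(The naïve average (-178.3 + +141.7)/2 = -18.3° is on the wrong side of the globe.)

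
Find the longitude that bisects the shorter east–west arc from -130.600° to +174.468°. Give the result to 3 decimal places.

Signed shortest Δλ from -130.600° to +174.468° is -54.932°.
Midpoint longitude = -130.600° + (-54.932°)/2 = -130.600° − 27.466° = -158.066°.
(The naïve average (-130.600 + +174.468)/2 = 21.934° is on the wrong side of the globe.)

-158.066°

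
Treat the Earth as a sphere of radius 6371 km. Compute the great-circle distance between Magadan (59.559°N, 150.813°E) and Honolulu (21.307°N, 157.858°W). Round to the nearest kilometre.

Δλ = -157.858 − 150.813 = -308.671°; wrapped into (−180°, 180°]: 51.329°.
Δφ = 21.307 − 59.559 = -38.252°.
a = sin²(Δφ/2) + cos φ₁ · cos φ₂ · sin²(Δλ/2) = 0.195892.
c = 2·atan2(√a, √(1−a)) = 0.91699 rad → d = 6371·c ≈ 5842.11 km.

5842 km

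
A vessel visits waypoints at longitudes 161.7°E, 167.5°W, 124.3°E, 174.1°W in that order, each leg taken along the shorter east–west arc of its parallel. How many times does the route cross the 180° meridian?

3

Leg 1: +161.7° → -167.5°, shortest Δλ = 30.8° (east) — crosses 180°.
Leg 2: -167.5° → +124.3°, shortest Δλ = -68.2° (west) — crosses 180°.
Leg 3: +124.3° → -174.1°, shortest Δλ = 61.6° (east) — crosses 180°.
Total crossings: 3.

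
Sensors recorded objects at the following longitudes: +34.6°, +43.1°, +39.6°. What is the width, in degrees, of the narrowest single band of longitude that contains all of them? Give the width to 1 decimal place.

8.5°

Sort the longitudes: +34.6°, +39.6°, +43.1°.
Eastward gaps between consecutive values (wrapping around): 5.0°, 3.5°, 351.5°.
Largest gap = 351.5° ⇒ minimal covering band is its complement: 360° − 351.5° = 8.5°.
Band runs from +34.6° eastward to +43.1°.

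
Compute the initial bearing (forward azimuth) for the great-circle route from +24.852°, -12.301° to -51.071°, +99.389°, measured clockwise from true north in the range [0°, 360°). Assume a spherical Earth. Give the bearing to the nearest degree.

136°

Δλ = 99.389 − -12.301 = 111.690°.
θ = atan2( sin Δλ · cos φ₂ , cos φ₁ · sin φ₂ − sin φ₁ · cos φ₂ · cos Δλ )
  = atan2(0.58387, -0.60829) = 136.173° → normalised to [0°, 360°): 136.173°.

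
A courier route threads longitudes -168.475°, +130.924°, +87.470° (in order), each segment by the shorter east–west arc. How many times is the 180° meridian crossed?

Leg 1: -168.475° → +130.924°, shortest Δλ = -60.601° (west) — crosses 180°.
Leg 2: +130.924° → +87.470°, shortest Δλ = -43.454° (west) — does not cross 180°.
Total crossings: 1.

1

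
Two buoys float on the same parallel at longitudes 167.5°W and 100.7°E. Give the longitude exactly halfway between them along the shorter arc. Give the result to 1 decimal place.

Signed shortest Δλ from -167.5° to +100.7° is -91.8°.
Midpoint longitude = -167.5° + (-91.8°)/2 = -167.5° − 45.9° = -213.4°.
Normalise into (−180°, 180°]: +146.6°.
(The naïve average (-167.5 + +100.7)/2 = -33.4° is on the wrong side of the globe.)

146.6°E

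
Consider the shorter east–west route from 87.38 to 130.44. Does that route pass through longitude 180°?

Signed shortest Δλ = ((130.44 − 87.38 + 180) mod 360) − 180 = 43.06°.
Going east by 43.06° from +87.38° reaches +130.44° without touching 180°.

No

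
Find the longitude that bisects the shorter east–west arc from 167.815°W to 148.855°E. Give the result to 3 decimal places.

Signed shortest Δλ from -167.815° to +148.855° is -43.330°.
Midpoint longitude = -167.815° + (-43.330°)/2 = -167.815° − 21.665° = -189.480°.
Normalise into (−180°, 180°]: +170.520°.
(The naïve average (-167.815 + +148.855)/2 = -9.48° is on the wrong side of the globe.)

170.520°E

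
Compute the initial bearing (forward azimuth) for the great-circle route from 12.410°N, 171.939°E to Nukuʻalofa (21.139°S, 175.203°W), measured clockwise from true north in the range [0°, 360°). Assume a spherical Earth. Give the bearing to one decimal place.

Δλ = -175.203 − 171.939 = -347.142°; wrapped into (−180°, 180°]: 12.858°.
θ = atan2( sin Δλ · cos φ₂ , cos φ₁ · sin φ₂ − sin φ₁ · cos φ₂ · cos Δλ )
  = atan2(0.20756, -0.54762) = 159.242° → normalised to [0°, 360°): 159.242°.

159.2°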